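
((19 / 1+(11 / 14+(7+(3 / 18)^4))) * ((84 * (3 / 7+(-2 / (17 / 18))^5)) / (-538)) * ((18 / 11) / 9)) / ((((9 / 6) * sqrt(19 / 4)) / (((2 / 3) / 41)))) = 1655623132498 * sqrt(19) / 45261217485099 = 0.16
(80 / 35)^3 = 4096 / 343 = 11.94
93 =93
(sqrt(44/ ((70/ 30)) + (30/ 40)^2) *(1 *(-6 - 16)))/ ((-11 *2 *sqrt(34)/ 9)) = 45 *sqrt(20706)/ 952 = 6.80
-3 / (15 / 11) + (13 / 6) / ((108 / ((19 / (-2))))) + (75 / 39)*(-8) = -1497383 / 84240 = -17.78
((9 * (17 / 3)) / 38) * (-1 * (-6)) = 153 / 19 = 8.05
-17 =-17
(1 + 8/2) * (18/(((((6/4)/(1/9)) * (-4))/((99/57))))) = -55/19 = -2.89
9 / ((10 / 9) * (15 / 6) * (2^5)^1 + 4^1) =81 / 836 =0.10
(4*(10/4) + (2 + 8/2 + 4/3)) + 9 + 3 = 88/3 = 29.33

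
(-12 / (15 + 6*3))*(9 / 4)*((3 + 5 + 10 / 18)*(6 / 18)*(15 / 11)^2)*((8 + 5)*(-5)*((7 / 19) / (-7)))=-34125 / 2299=-14.84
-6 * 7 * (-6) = 252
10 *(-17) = -170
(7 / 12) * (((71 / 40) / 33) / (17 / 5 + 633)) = 497 / 10080576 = 0.00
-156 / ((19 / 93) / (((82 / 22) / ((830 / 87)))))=-25875018 / 86735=-298.32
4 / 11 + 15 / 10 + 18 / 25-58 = -30479 / 550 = -55.42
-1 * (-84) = 84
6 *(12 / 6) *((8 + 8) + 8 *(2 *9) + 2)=1944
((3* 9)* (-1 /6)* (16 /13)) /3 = -24 /13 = -1.85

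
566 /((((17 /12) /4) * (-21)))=-9056 /119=-76.10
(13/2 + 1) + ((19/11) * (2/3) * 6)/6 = 571/66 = 8.65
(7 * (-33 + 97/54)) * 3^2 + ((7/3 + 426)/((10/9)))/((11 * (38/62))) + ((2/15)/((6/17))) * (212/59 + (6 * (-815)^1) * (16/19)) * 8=-7958851982/554895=-14342.99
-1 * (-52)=52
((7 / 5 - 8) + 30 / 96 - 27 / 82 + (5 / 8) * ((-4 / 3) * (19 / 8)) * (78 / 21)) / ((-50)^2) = -962113 / 172200000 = -0.01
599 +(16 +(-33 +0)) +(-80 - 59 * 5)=207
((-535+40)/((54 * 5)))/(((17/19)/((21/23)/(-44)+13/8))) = -3629/1104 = -3.29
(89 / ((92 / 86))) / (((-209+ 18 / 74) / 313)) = -44320487 / 355304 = -124.74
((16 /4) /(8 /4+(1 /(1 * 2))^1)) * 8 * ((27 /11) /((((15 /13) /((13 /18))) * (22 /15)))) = 8112 /605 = 13.41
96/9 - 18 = -7.33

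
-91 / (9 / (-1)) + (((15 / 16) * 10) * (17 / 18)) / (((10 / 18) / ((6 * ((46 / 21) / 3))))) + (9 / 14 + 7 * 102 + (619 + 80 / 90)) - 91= 37057 / 28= 1323.46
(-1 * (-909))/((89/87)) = 79083/89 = 888.57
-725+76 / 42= -15187 / 21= -723.19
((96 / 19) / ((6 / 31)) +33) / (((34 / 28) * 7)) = 2246 / 323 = 6.95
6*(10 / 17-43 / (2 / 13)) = -28449 / 17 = -1673.47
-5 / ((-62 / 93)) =7.50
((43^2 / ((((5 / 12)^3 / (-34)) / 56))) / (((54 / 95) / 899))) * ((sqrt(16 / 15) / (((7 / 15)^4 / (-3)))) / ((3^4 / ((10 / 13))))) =54979284275200 * sqrt(15) / 4459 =47753723342.51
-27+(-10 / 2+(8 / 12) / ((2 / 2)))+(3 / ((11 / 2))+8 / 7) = -6848 / 231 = -29.65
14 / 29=0.48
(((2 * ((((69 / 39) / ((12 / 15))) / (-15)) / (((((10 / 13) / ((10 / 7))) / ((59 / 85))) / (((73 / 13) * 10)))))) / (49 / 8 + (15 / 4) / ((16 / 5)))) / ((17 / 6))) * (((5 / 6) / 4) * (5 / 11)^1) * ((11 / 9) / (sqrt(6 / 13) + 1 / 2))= 79248800 / 280588077- 158497600 * sqrt(78) / 3647645001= -0.10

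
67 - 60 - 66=-59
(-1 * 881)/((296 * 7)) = -881/2072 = -0.43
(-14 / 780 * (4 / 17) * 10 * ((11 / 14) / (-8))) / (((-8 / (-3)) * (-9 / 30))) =-55 / 10608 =-0.01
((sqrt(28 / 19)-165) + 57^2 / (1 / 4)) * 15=30 * sqrt(133) / 19 + 192465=192483.21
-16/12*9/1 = -12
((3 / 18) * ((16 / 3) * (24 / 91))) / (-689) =-64 / 188097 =-0.00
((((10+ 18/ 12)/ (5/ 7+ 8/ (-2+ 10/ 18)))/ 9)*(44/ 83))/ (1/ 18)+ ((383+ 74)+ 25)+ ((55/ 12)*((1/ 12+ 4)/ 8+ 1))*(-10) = 8610106817/ 20987712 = 410.25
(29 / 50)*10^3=580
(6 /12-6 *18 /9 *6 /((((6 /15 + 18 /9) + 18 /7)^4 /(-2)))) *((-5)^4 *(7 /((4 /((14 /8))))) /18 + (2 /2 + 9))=313833930395 /3666544704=85.59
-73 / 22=-3.32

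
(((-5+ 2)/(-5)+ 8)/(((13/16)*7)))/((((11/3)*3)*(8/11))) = 86/455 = 0.19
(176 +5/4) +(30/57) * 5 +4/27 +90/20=184.53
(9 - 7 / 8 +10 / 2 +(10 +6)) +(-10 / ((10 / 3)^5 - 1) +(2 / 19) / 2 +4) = 502705191 / 15163064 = 33.15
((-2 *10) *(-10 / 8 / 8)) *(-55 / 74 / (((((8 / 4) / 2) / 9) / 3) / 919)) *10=-170589375 / 296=-576315.46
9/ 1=9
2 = 2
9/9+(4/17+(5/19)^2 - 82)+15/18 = -2940683/36822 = -79.86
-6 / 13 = -0.46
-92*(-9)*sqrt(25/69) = 498.40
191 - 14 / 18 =1712 / 9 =190.22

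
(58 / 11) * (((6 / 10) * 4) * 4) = 2784 / 55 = 50.62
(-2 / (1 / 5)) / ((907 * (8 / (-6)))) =15 / 1814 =0.01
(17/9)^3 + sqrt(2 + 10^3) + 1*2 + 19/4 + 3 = 48083/2916 + sqrt(1002) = 48.14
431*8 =3448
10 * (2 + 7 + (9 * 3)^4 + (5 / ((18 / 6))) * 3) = 5314550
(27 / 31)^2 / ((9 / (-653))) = -52893 / 961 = -55.04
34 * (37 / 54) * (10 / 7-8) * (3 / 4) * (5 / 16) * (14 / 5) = -14467 / 144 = -100.47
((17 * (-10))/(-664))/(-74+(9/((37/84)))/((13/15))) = -40885/8052328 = -0.01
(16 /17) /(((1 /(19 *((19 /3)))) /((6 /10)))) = 5776 /85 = 67.95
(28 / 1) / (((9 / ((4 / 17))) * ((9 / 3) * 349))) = 112 / 160191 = 0.00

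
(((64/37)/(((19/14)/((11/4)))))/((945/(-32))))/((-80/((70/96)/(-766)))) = -154/109045845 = -0.00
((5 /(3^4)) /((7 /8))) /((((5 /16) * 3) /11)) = 1408 /1701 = 0.83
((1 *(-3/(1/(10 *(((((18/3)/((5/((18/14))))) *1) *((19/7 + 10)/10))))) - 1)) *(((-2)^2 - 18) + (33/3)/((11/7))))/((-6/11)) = -161293/210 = -768.06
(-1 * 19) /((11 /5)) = -95 /11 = -8.64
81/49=1.65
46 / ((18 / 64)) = 163.56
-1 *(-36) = 36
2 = 2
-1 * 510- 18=-528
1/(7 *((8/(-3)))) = -3/56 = -0.05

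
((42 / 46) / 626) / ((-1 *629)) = -21 / 9056342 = -0.00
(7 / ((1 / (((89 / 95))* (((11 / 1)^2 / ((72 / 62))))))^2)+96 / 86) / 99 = 673.74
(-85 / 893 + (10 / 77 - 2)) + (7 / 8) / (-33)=-3287045 / 1650264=-1.99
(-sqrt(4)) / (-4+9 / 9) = 2 / 3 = 0.67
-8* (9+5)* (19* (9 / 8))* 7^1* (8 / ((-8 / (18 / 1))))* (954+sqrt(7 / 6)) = 50274* sqrt(42)+287768376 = 288094188.76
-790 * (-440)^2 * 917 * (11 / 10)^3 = -186672281488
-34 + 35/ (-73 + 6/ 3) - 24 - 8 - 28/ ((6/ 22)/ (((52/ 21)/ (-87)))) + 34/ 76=-63.12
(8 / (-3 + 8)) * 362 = 2896 / 5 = 579.20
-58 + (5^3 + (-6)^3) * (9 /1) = -877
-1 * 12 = -12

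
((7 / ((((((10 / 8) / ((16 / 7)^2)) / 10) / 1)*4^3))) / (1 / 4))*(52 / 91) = 512 / 49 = 10.45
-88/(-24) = 11/3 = 3.67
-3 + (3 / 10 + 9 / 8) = -1.58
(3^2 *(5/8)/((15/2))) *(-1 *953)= -2859/4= -714.75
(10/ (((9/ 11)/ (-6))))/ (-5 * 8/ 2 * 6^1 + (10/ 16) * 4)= 88/ 141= 0.62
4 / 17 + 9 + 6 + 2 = 293 / 17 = 17.24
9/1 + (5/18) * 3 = 59/6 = 9.83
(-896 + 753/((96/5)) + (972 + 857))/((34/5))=155555/1088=142.97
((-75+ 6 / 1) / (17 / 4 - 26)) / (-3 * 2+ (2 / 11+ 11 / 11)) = -1012 / 1537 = -0.66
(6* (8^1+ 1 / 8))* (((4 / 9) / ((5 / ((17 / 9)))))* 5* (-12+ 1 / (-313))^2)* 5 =77985645725 / 2645163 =29482.36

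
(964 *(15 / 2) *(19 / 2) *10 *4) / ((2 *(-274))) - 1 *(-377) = -635201 / 137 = -4636.50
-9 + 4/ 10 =-43/ 5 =-8.60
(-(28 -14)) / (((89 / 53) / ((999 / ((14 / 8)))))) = -423576 / 89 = -4759.28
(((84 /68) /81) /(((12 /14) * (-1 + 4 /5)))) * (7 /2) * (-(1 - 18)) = -5.29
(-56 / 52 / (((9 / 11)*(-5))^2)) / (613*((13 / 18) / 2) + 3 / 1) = -6776 / 23625225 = -0.00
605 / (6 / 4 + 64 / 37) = 44770 / 239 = 187.32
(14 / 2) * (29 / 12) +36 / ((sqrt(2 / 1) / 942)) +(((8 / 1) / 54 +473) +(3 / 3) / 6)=52945 / 108 +16956 * sqrt(2)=24469.64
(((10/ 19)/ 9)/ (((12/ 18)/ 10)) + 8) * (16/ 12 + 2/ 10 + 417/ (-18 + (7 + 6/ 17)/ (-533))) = -26778747556/ 139555665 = -191.89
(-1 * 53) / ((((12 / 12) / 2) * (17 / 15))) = -1590 / 17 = -93.53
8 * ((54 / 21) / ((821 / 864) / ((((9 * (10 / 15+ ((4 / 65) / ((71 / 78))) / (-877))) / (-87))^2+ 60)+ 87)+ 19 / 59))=87965326276247294885376 / 1404687105876028227673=62.62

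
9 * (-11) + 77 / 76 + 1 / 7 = -52053 / 532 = -97.84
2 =2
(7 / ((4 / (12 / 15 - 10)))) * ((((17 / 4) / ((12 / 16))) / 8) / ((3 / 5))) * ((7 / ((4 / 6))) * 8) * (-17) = 325703 / 12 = 27141.92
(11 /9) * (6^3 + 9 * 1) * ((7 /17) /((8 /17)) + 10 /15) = 10175 /24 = 423.96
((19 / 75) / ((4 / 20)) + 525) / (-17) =-7894 / 255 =-30.96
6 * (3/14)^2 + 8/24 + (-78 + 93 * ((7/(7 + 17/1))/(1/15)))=387473/1176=329.48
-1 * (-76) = 76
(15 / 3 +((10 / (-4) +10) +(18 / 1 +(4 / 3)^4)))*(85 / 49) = 66215 / 1134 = 58.39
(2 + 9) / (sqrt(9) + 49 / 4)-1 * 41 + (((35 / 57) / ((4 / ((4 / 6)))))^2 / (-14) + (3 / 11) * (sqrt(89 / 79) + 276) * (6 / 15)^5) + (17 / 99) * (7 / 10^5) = -77518744793737 / 1962071100000 + 96 * sqrt(7031) / 2715625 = -39.51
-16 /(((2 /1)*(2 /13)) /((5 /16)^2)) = -325 /64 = -5.08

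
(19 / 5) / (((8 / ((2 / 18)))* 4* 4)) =19 / 5760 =0.00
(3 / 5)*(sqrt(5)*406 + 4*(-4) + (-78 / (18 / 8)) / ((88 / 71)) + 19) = -824 / 55 + 1218*sqrt(5) / 5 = 529.72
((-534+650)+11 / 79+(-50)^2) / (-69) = -206675 / 5451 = -37.92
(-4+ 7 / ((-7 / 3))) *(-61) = 427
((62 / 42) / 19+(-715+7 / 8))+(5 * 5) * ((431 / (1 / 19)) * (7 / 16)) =567238447 / 6384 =88853.14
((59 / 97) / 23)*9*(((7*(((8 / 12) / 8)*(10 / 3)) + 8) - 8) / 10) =413 / 8924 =0.05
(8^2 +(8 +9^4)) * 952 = 6314616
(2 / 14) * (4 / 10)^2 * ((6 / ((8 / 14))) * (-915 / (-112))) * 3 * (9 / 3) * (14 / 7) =4941 / 140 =35.29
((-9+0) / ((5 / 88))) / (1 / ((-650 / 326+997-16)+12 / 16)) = -126482598 / 815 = -155193.37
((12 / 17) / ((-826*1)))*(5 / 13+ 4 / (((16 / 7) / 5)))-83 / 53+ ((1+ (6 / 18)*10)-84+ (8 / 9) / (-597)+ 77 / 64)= -133142277900811 / 1663470139968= -80.04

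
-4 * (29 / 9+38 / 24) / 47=-173 / 423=-0.41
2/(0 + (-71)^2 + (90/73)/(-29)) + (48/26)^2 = 6147618778/1803518483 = 3.41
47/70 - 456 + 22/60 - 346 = -84101/105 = -800.96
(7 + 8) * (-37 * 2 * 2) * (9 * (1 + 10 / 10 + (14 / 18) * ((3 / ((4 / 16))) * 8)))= -1531800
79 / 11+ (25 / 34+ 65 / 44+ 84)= 69859 / 748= 93.39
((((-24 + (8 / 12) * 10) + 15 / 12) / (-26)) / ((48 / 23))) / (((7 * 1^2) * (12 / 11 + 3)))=48829 / 4717440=0.01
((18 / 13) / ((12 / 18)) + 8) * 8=1048 / 13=80.62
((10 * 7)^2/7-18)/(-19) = -682/19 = -35.89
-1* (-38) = 38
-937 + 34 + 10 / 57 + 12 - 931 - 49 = -106637 / 57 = -1870.82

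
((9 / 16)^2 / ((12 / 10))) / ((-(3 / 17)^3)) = -47.98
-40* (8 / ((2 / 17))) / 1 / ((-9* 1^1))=2720 / 9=302.22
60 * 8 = 480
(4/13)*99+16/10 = 2084/65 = 32.06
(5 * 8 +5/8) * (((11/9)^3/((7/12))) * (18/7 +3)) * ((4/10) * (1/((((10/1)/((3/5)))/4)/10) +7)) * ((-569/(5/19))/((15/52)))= -19965926.44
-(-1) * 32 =32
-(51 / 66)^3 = -4913 / 10648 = -0.46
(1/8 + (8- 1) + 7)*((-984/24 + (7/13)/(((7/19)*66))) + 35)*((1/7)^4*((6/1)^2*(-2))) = 1738731/686686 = 2.53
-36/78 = -6/13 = -0.46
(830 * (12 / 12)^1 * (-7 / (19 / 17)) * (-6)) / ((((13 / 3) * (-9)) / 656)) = -129586240 / 247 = -524640.65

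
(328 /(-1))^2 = 107584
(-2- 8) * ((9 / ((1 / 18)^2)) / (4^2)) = -3645 / 2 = -1822.50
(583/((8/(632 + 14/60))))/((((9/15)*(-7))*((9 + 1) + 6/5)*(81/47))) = -2598573835/4572288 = -568.33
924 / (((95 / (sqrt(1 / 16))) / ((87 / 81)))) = 2.61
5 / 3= 1.67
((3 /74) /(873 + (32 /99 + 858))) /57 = 99 /240989806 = 0.00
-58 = -58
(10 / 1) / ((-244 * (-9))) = 5 / 1098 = 0.00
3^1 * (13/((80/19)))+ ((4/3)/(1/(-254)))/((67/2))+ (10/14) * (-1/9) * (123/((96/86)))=-202439/21105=-9.59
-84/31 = -2.71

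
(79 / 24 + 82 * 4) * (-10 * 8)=-79510 / 3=-26503.33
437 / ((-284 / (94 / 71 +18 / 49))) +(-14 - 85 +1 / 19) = -476590633 / 4693171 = -101.55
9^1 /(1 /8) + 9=81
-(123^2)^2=-228886641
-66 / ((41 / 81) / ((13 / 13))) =-5346 / 41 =-130.39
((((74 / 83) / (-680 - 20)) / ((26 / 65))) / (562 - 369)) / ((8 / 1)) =-37 / 17941280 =-0.00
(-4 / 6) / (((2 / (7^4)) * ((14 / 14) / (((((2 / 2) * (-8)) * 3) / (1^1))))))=19208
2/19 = 0.11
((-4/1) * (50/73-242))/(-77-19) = -734/73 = -10.05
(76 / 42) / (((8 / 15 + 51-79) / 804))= -38190 / 721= -52.97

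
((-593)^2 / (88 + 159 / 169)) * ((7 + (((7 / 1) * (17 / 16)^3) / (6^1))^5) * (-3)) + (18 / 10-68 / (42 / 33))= -230679892939185849638291075948269 / 1572137967674833292828344320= -146730.06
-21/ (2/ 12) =-126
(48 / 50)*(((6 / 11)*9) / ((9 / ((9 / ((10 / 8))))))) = 5184 / 1375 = 3.77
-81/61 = -1.33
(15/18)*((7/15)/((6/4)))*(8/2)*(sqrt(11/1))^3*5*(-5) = -945.85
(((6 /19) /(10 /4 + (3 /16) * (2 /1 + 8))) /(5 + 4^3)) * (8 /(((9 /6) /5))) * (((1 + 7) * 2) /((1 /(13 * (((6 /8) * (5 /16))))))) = 4160 /3059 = 1.36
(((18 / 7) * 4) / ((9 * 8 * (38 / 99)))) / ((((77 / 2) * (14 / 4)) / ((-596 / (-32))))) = 0.05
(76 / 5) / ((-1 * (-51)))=76 / 255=0.30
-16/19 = -0.84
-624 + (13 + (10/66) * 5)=-20138/33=-610.24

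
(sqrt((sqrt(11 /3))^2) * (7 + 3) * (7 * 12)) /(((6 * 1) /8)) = 1120 * sqrt(33) /3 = 2144.64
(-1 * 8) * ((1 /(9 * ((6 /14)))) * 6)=-112 /9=-12.44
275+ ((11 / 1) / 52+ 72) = 18055 / 52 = 347.21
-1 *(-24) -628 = -604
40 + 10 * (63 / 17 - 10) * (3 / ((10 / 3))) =-283 / 17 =-16.65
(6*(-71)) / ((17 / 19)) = -476.12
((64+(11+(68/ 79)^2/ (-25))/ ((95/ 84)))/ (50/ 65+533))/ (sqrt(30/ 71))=7100669446*sqrt(2130)/ 1542786901875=0.21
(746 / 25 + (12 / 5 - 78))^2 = 1308736 / 625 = 2093.98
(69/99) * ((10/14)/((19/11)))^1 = 115/399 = 0.29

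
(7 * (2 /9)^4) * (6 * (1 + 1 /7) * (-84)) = -7168 /729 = -9.83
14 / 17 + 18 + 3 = 371 / 17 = 21.82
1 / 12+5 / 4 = 4 / 3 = 1.33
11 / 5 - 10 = -39 / 5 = -7.80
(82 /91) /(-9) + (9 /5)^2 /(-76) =-222139 /1556100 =-0.14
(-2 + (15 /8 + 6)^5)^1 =30284.76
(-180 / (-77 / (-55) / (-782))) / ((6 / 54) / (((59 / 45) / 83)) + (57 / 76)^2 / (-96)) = 21260390400 / 1486121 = 14305.96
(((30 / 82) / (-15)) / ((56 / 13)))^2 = 169 / 5271616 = 0.00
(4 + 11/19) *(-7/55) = -0.58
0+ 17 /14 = 17 /14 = 1.21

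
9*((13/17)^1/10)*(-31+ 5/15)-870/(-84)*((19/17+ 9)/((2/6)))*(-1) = -199608/595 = -335.48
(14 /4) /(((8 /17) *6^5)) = 119 /124416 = 0.00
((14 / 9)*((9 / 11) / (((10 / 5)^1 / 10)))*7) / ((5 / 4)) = 392 / 11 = 35.64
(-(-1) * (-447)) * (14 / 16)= -3129 / 8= -391.12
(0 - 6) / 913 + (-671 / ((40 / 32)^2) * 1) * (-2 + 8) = -58811958 / 22825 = -2576.65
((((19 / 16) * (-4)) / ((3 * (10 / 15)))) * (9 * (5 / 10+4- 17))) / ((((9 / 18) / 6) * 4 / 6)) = 38475 / 8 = 4809.38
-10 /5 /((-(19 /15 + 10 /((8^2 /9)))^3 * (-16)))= -13824000 /2111932187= -0.01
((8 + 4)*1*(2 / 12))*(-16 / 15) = -32 / 15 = -2.13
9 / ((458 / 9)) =81 / 458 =0.18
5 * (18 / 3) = 30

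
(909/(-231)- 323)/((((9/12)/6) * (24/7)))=-25174/33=-762.85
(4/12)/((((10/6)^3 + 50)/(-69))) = -621/1475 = -0.42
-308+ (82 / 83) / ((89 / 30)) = -2272736 / 7387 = -307.67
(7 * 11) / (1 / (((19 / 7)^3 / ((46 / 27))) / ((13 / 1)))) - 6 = 1861311 / 29302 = 63.52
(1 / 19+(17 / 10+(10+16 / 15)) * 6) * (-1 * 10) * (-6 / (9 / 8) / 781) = 21184 / 4047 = 5.23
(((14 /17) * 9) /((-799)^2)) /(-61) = -126 /662021837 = -0.00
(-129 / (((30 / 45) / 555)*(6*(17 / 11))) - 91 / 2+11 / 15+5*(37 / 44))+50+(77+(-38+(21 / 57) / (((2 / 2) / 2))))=-614617627 / 53295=-11532.37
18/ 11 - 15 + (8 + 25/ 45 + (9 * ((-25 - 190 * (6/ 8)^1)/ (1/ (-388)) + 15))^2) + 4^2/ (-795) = 8979654200749207/ 26235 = 342277652020.17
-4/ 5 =-0.80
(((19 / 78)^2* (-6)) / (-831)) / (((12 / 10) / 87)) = 52345 / 1685268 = 0.03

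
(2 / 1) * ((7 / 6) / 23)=7 / 69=0.10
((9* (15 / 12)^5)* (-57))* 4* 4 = -1603125 / 64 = -25048.83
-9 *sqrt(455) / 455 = -0.42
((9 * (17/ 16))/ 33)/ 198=17/ 11616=0.00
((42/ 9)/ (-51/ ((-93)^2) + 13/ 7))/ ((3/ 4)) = 47089/ 14010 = 3.36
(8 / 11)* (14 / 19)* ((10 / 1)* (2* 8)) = 85.74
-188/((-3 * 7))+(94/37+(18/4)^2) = 98657/3108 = 31.74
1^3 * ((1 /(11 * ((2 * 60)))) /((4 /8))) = 0.00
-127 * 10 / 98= -635 / 49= -12.96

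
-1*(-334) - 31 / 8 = 2641 / 8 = 330.12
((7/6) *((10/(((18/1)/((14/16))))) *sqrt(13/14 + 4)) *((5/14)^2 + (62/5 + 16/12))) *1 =40751 *sqrt(966)/72576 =17.45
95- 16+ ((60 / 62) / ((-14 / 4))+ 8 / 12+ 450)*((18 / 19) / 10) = 2508197 / 20615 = 121.67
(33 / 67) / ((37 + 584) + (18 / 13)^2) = 1859 / 2351097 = 0.00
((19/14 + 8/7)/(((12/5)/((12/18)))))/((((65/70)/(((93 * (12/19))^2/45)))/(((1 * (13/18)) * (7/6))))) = 470890/9747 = 48.31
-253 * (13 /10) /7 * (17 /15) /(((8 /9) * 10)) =-5.99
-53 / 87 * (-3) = 53 / 29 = 1.83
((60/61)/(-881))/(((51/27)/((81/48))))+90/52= 82176345/47507044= 1.73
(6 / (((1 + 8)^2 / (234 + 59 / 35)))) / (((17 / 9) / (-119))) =-1099.87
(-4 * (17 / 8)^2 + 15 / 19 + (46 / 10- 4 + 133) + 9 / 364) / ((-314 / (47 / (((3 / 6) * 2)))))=-756407049 / 43432480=-17.42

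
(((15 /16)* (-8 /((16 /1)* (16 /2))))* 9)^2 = 18225 /65536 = 0.28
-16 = -16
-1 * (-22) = 22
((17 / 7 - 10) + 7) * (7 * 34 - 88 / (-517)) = -136.10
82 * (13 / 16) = 533 / 8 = 66.62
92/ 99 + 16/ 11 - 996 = -98368/ 99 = -993.62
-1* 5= -5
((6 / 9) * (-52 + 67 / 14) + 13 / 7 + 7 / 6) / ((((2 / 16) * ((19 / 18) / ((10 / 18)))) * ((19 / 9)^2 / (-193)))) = 249085800 / 48013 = 5187.88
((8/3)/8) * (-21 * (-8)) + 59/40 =2299/40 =57.48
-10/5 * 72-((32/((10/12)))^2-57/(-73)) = -1619.34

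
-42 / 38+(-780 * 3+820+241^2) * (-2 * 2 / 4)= -1074680 / 19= -56562.11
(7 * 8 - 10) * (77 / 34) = 1771 / 17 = 104.18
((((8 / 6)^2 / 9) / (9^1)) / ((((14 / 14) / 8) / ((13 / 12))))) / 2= 208 / 2187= 0.10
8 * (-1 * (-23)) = 184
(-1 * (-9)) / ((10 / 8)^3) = 576 / 125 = 4.61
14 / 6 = 7 / 3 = 2.33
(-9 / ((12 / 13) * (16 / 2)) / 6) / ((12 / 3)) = -13 / 256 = -0.05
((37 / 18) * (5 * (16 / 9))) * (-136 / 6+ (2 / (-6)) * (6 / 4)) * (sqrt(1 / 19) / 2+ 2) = -205720 / 243 - 51430 * sqrt(19) / 4617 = -895.14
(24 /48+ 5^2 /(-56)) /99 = 1 /1848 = 0.00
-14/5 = -2.80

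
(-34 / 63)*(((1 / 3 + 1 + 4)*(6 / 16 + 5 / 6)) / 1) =-1972 / 567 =-3.48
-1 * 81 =-81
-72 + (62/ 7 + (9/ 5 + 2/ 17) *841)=922011/ 595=1549.60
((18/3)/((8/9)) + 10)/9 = 67/36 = 1.86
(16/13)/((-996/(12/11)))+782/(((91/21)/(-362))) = -65327.08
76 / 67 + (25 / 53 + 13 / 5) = 74678 / 17755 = 4.21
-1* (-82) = 82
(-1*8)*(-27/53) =216/53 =4.08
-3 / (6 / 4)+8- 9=-3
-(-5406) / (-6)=-901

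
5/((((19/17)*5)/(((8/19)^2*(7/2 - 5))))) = -1632/6859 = -0.24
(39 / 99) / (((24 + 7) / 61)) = 793 / 1023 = 0.78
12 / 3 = 4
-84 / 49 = -12 / 7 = -1.71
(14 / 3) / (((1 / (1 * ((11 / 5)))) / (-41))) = -420.93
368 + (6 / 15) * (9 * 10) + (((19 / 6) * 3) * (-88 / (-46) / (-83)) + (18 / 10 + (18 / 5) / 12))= 7748269 / 19090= 405.88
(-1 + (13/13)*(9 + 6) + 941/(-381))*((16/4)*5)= 87860/381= 230.60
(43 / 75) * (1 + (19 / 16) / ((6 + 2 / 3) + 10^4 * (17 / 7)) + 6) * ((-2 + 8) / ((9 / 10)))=2456851397 / 91825200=26.76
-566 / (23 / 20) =-11320 / 23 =-492.17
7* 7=49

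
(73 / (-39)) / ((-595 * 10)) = 73 / 232050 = 0.00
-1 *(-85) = 85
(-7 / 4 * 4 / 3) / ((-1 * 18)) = 7 / 54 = 0.13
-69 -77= -146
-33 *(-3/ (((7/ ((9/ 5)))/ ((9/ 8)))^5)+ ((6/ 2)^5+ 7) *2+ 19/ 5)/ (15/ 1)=-9537526674354767/ 8605184000000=-1108.35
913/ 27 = 33.81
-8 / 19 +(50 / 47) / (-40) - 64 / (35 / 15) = -697017 / 25004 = -27.88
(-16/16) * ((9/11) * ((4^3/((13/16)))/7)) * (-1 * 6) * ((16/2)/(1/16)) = 7077888/1001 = 7070.82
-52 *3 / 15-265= -1377 / 5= -275.40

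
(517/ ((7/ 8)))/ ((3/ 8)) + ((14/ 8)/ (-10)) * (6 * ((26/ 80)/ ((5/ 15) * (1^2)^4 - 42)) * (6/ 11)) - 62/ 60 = 1574.59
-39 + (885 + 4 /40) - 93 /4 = 16457 /20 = 822.85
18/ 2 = 9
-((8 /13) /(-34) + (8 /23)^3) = -64484 /2688907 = -0.02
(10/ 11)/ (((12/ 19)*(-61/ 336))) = -5320/ 671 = -7.93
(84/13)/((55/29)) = 2436/715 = 3.41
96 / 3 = 32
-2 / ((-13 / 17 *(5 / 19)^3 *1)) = 233206 / 1625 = 143.51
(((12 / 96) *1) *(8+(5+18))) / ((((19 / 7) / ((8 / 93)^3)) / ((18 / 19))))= 896 / 1040763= 0.00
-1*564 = -564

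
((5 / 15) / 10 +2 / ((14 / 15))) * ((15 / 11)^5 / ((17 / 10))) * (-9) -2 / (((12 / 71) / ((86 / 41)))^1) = -186566640032 / 2357303487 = -79.14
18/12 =1.50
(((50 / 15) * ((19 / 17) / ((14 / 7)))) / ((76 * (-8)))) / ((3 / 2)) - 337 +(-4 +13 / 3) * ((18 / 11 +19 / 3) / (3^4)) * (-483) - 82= -316155245 / 727056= -434.84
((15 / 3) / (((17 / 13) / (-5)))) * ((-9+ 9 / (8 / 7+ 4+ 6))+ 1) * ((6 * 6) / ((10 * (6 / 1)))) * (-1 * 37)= -6105 / 2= -3052.50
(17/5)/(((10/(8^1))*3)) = 68/75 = 0.91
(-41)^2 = 1681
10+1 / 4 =41 / 4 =10.25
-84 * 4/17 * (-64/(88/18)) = 48384/187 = 258.74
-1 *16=-16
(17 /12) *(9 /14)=0.91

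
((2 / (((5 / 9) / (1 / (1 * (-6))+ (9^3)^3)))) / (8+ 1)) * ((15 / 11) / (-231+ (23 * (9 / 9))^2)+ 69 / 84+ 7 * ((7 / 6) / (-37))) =7167255023346359 / 76410180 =93799740.08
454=454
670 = 670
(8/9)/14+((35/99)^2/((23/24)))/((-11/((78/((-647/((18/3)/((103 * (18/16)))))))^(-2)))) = -38073824559583/125159658624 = -304.20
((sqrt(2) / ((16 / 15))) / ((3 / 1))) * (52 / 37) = 65 * sqrt(2) / 148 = 0.62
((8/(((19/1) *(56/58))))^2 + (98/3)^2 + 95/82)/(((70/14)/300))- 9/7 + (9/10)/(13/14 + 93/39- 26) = 2879544192164852/44918296815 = 64106.26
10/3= 3.33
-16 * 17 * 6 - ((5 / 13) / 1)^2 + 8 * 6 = -267721 / 169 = -1584.15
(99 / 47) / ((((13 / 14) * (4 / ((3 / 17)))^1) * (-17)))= -2079 / 353158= -0.01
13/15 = 0.87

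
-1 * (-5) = 5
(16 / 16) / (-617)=-1 / 617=-0.00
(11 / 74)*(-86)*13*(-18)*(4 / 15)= 147576 / 185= 797.71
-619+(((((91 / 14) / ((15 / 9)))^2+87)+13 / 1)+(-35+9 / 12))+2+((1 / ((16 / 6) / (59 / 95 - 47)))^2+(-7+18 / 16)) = -6914729 / 28880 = -239.43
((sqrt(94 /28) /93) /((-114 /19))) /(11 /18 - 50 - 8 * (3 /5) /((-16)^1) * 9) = 5 * sqrt(658) /1823668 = 0.00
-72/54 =-1.33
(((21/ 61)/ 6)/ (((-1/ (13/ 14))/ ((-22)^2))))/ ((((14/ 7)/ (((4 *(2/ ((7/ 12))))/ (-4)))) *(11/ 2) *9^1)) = 1144/ 1281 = 0.89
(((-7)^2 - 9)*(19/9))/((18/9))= 380/9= 42.22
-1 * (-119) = 119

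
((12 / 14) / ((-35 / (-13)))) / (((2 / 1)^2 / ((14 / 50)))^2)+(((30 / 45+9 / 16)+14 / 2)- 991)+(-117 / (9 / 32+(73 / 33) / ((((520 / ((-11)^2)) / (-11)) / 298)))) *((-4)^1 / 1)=-1552306551242771 / 1579077150000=-983.05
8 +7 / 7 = 9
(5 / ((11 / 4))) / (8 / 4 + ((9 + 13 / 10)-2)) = 200 / 1133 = 0.18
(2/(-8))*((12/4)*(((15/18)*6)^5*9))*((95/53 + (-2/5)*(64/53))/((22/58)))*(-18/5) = 262147.19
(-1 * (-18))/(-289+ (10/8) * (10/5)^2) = -9/142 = -0.06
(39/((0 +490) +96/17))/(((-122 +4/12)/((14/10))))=-13923/15377450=-0.00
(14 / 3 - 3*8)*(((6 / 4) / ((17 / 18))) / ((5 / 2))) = -1044 / 85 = -12.28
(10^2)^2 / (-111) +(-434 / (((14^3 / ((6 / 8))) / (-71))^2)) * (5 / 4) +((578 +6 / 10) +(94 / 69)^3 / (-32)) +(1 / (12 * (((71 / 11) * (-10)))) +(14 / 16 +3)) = 73088851513571426567 / 148524295725066240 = 492.10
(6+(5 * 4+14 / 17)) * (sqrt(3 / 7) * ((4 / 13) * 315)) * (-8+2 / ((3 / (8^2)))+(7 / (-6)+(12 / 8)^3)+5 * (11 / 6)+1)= 3861180 * sqrt(21) / 221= 80064.03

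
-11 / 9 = -1.22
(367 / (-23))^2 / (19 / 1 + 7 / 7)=134689 / 10580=12.73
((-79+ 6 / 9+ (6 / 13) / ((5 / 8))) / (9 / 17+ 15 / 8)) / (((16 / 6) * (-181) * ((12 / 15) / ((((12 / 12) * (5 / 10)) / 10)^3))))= 257227 / 24621792000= 0.00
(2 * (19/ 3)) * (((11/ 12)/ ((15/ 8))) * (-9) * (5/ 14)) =-418/ 21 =-19.90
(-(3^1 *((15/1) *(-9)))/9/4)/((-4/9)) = -405/16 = -25.31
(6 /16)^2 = 9 /64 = 0.14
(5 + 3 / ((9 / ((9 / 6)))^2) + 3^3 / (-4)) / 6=-5 / 18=-0.28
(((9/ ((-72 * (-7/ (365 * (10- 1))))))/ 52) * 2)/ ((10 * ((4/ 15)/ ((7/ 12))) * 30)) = 219/ 13312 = 0.02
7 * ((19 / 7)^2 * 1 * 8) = 2888 / 7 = 412.57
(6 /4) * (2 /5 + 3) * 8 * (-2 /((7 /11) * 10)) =-2244 /175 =-12.82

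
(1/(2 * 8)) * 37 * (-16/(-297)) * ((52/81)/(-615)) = -1924/14795055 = -0.00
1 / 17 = 0.06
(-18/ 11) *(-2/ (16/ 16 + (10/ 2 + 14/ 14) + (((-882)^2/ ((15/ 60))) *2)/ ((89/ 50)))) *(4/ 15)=4272/ 17114362265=0.00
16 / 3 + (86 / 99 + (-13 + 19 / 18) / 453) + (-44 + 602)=50603171 / 89694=564.18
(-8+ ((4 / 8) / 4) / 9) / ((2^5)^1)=-575 / 2304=-0.25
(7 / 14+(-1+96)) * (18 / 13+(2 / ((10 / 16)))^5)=1307178979 / 40625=32176.71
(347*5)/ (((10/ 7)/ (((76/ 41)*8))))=738416/ 41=18010.15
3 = 3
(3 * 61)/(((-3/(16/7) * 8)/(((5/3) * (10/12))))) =-24.21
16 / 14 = 8 / 7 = 1.14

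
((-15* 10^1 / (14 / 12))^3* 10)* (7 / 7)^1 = -7290000000 / 343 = -21253644.31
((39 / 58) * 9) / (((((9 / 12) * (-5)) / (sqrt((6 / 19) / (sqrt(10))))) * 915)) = -78 * 2^(1 / 4) * 5^(3 / 4) * sqrt(57) / 4201375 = -0.00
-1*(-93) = 93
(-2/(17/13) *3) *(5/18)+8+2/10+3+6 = 4061/255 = 15.93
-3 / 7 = -0.43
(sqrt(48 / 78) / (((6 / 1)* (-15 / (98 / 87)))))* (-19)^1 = 1862* sqrt(26) / 50895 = 0.19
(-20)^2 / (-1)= -400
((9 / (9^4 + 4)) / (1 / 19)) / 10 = 171 / 65650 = 0.00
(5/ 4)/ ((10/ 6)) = 3/ 4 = 0.75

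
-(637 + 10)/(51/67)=-43349/51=-849.98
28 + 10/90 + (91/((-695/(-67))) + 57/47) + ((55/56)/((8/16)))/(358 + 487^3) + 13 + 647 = 60338461547533633/86432832968580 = 698.10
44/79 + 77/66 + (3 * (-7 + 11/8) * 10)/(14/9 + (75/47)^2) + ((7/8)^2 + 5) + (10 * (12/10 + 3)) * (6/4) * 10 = 737664849187/1236965568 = 596.35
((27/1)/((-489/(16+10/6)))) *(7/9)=-371/489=-0.76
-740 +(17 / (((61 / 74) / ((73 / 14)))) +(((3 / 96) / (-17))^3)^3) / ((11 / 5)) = -13544553774565375062784113379415 / 19597950547990359996826124288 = -691.12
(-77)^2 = 5929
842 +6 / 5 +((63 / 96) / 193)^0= 4221 / 5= 844.20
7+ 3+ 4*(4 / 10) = 58 / 5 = 11.60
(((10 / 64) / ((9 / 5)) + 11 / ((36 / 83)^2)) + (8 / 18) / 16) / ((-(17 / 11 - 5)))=1670405 / 98496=16.96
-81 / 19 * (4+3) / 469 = -81 / 1273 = -0.06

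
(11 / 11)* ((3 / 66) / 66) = 1 / 1452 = 0.00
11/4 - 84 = -325/4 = -81.25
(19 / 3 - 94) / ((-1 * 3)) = 263 / 9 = 29.22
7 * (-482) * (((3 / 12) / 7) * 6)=-723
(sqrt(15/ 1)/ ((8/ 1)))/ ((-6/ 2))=-sqrt(15)/ 24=-0.16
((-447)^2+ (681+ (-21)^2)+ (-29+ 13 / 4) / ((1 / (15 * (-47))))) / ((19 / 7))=6134373 / 76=80715.43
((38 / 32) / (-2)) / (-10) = 19 / 320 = 0.06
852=852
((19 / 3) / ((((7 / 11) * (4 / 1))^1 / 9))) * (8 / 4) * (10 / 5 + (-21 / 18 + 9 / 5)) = 16511 / 140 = 117.94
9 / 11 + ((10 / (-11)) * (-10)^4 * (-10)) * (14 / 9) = 14000081 / 99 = 141414.96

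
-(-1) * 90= 90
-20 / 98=-10 / 49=-0.20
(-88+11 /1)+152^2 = 23027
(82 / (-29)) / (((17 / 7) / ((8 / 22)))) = -2296 / 5423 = -0.42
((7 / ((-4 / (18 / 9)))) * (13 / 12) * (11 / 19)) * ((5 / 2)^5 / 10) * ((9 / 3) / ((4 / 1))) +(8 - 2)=-392153 / 38912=-10.08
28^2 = 784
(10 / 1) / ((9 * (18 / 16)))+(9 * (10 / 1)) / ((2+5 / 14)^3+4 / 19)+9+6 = 1278515245 / 56196099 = 22.75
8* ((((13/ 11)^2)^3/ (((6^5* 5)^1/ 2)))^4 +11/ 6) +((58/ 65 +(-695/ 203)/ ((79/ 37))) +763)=28482763459151644596208223819681013482878707240641/ 36659453013620233865117389284496359403115520000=776.96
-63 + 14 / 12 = -371 / 6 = -61.83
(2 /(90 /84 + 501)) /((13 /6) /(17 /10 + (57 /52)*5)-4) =-26138 /24266451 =-0.00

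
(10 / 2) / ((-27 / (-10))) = 50 / 27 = 1.85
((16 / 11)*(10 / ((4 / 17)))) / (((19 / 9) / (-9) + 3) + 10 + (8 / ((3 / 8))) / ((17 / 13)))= 468180 / 220231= 2.13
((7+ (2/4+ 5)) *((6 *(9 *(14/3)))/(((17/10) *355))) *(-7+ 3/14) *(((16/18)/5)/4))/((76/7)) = -175/1207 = -0.14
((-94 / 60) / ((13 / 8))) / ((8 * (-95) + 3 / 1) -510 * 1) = 0.00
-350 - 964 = -1314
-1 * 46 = -46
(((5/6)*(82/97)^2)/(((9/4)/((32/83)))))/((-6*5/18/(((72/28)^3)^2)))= -1626298269696/91877633603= -17.70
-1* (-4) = 4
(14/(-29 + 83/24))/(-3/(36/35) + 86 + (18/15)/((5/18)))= -0.01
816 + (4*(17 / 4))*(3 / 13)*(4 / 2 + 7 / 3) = 833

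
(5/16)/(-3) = -5/48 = -0.10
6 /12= 1 /2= 0.50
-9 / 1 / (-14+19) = -9 / 5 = -1.80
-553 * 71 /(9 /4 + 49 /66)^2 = -8659728 /1975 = -4384.67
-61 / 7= -8.71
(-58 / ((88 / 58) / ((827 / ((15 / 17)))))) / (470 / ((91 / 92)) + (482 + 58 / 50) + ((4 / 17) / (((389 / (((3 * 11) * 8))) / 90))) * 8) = -35576264563385 / 1065722978562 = -33.38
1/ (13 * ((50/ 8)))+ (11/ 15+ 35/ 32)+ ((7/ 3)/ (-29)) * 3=1445881/ 904800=1.60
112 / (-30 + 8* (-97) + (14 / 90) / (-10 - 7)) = -85680 / 616597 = -0.14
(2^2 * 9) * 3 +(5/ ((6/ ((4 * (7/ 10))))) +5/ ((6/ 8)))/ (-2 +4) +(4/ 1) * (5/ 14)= 1595/ 14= 113.93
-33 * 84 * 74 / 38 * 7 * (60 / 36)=-1196580 / 19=-62977.89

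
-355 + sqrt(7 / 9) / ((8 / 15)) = -355 + 5 * sqrt(7) / 8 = -353.35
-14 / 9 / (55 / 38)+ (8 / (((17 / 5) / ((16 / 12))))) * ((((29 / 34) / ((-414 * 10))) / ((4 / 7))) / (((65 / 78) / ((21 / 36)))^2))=-212281657 / 197415900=-1.08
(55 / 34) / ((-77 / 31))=-155 / 238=-0.65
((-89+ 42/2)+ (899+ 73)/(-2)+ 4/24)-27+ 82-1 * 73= -3431/6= -571.83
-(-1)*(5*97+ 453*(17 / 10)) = 12551 / 10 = 1255.10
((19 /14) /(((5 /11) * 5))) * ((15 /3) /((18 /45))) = 209 /28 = 7.46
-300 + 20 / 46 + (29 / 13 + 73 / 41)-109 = -4959427 / 12259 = -404.55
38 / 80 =19 / 40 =0.48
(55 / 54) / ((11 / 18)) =5 / 3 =1.67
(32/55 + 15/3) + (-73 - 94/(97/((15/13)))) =-4753338/69355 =-68.54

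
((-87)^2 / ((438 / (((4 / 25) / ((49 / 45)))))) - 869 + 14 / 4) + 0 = -30868107 / 35770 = -862.96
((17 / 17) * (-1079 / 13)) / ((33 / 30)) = -830 / 11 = -75.45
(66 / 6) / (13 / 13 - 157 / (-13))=143 / 170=0.84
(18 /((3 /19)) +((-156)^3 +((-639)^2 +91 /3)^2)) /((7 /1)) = 1500723136198 /63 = 23821002161.87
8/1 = 8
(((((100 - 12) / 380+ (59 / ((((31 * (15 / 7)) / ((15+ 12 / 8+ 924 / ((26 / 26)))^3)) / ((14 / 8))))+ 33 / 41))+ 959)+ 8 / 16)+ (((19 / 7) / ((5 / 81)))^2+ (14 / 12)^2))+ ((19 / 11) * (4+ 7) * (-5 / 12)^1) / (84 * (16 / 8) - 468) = 1224045997451059653 / 946640800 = 1293041666.33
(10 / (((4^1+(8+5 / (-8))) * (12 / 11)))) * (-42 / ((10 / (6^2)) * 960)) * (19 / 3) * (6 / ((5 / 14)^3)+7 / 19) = -3450601 / 32500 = -106.17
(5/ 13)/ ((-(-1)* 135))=1/ 351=0.00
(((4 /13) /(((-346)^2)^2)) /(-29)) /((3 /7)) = -7 /4052350565484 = -0.00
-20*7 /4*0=0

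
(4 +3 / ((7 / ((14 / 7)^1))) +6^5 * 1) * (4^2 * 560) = 69716480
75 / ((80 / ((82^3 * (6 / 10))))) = 620289 / 2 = 310144.50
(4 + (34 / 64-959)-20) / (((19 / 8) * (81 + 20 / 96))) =-187098 / 37031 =-5.05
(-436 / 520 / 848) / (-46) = 109 / 5071040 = 0.00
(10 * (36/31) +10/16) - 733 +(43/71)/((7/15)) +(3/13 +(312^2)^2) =15183425574046167/1602328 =9475853616.77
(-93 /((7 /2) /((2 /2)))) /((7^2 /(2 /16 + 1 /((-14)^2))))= -4743 /67228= -0.07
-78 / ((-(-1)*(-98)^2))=-39 / 4802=-0.01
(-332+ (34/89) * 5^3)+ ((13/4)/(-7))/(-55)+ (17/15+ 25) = -258.11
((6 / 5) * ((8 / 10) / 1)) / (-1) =-24 / 25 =-0.96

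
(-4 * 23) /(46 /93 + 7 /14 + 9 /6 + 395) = -8556 /36967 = -0.23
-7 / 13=-0.54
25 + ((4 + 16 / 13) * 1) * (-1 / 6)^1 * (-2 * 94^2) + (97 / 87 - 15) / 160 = 349055377 / 22620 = 15431.27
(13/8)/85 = 0.02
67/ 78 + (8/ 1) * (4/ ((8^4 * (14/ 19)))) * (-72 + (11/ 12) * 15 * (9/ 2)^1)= 420235/ 559104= 0.75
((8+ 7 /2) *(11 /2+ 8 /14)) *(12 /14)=5865 /98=59.85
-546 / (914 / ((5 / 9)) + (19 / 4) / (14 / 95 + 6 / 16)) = -541905 / 1641886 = -0.33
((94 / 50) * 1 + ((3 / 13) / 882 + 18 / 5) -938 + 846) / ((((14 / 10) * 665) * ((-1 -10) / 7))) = 8266961 / 139789650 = 0.06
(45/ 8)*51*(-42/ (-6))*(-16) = -32130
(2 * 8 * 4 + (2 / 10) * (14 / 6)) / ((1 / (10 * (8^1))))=15472 / 3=5157.33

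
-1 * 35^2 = -1225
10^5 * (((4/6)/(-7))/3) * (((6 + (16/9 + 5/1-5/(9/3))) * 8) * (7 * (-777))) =41440000000/27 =1534814814.81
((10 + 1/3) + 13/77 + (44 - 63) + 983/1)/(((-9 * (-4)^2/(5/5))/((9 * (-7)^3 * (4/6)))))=5515195/396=13927.26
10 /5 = 2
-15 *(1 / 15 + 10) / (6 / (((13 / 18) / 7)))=-1963 / 756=-2.60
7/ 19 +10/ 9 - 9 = -1286/ 171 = -7.52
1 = 1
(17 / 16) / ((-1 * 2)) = -17 / 32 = -0.53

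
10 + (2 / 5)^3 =1258 / 125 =10.06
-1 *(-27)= 27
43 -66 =-23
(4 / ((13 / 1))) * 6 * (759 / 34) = 9108 / 221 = 41.21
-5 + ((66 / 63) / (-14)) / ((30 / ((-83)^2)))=-97829 / 4410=-22.18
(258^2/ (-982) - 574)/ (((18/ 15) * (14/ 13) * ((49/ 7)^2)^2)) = -0.21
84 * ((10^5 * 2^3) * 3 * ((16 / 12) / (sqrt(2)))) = 134400000 * sqrt(2) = 190070302.78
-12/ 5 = -2.40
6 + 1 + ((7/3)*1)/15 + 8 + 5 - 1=862/45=19.16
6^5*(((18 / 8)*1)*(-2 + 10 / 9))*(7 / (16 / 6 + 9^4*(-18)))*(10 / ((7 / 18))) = 4199040 / 177143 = 23.70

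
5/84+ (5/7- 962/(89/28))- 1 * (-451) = 1114837/7476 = 149.12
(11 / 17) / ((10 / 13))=143 / 170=0.84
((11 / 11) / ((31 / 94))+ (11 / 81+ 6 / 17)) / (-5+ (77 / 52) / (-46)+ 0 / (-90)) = -359519992 / 513823419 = -0.70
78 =78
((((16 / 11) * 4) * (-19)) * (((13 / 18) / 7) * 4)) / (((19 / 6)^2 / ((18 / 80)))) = -7488 / 7315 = -1.02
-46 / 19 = -2.42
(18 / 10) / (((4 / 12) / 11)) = 297 / 5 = 59.40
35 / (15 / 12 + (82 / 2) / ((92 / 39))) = 1610 / 857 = 1.88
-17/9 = -1.89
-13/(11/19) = -247/11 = -22.45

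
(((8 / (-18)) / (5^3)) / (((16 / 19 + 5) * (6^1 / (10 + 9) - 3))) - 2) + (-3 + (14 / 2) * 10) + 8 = 464911069 / 6368625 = 73.00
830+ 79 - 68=841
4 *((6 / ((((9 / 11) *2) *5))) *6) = 88 / 5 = 17.60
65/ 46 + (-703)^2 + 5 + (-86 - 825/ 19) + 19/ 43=18568756357/ 37582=494086.43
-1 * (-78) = 78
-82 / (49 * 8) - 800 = -156841 / 196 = -800.21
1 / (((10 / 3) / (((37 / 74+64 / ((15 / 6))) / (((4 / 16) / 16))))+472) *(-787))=-12528 / 4653720667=-0.00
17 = 17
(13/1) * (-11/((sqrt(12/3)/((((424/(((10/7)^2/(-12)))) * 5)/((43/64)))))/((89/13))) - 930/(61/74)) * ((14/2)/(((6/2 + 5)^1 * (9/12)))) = 138736447178/13115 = 10578455.75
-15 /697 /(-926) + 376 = 242678687 /645422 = 376.00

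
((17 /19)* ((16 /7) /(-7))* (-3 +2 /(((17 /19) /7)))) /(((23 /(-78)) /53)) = 14220960 /21413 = 664.13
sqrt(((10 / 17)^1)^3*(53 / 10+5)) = 10*sqrt(1751) / 289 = 1.45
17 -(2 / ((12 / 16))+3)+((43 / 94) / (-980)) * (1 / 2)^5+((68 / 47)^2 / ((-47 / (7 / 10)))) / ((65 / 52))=1104564785243 / 97676678400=11.31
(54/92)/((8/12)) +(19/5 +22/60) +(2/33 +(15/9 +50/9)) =112301/9108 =12.33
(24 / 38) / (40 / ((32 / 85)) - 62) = 16 / 1121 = 0.01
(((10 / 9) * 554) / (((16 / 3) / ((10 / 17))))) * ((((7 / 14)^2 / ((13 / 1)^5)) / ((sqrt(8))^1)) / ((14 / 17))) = 6925 * sqrt(2) / 499017792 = 0.00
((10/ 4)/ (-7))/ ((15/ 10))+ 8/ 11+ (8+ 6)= 3347/ 231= 14.49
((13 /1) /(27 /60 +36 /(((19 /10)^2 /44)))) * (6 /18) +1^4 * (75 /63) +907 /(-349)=-32504332198 /23242083921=-1.40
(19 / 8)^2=5.64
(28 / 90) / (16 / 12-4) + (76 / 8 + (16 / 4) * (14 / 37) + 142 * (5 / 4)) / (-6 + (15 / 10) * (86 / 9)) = 49961 / 2220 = 22.50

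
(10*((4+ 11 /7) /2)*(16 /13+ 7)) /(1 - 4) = -535 /7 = -76.43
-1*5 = -5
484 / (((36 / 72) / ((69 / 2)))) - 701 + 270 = 32965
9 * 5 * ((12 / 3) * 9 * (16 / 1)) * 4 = 103680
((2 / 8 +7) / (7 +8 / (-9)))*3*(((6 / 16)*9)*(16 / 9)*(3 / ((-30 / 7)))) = -16443 / 1100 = -14.95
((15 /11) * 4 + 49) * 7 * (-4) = -16772 /11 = -1524.73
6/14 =3/7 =0.43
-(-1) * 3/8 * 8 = 3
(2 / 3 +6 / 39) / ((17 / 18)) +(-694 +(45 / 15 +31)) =-145668 / 221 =-659.13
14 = 14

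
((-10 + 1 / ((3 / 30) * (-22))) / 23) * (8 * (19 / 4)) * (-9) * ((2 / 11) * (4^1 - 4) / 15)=0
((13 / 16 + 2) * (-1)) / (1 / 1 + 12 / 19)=-1.72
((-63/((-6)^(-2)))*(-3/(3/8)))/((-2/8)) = -72576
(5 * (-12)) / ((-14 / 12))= 360 / 7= 51.43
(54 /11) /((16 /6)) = 81 /44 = 1.84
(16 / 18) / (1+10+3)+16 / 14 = 76 / 63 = 1.21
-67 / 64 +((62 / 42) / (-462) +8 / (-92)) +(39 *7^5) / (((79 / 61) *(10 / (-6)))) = -856537945765973 / 2820565440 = -303675.97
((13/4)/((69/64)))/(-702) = -8/1863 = -0.00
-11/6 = -1.83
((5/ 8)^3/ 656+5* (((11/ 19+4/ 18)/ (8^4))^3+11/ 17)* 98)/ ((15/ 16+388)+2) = 7593487926596421680513/ 9362854717909333180416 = 0.81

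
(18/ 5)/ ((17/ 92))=1656/ 85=19.48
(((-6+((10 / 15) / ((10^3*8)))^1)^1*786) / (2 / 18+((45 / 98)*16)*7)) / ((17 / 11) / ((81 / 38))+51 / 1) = -529439102577 / 299288978000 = -1.77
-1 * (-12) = 12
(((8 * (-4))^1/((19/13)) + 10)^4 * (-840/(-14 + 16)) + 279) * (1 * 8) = -8765135250888/130321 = -67258041.69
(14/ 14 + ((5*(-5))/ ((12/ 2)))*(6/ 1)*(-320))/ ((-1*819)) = -127/ 13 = -9.77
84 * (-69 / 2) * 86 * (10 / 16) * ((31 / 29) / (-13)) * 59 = 569797515 / 754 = 755699.62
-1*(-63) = 63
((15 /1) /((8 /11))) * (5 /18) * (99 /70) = 1815 /224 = 8.10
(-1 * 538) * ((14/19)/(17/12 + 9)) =-90384/2375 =-38.06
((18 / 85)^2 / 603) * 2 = 0.00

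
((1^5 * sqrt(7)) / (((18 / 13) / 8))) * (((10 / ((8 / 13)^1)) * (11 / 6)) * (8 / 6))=18590 * sqrt(7) / 81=607.22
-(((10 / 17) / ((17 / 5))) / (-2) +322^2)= -29964651 / 289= -103683.91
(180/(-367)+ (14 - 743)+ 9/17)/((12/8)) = -3031992/6239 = -485.97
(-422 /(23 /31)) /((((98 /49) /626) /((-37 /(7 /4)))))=606010568 /161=3764040.80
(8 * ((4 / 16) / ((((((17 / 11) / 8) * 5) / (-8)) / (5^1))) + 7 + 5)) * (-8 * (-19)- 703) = -123424 / 17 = -7260.24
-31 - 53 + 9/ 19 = -1587/ 19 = -83.53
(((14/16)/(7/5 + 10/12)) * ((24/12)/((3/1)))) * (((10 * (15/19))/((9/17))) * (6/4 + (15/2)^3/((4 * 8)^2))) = 7.45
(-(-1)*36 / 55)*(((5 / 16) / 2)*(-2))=-9 / 44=-0.20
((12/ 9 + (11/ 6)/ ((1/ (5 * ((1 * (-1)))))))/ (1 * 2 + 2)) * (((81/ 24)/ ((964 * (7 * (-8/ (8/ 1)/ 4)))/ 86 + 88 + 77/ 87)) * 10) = -168345/ 176432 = -0.95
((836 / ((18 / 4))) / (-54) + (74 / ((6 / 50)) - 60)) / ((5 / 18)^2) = 537736 / 75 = 7169.81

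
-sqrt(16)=-4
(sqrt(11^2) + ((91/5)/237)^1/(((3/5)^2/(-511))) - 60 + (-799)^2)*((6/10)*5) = 1914728.99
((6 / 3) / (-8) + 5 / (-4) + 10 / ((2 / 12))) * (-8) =-468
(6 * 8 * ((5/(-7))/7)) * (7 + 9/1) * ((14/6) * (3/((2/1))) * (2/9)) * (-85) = 108800/21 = 5180.95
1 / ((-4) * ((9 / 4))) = -1 / 9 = -0.11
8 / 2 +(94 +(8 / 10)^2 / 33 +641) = 609691 / 825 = 739.02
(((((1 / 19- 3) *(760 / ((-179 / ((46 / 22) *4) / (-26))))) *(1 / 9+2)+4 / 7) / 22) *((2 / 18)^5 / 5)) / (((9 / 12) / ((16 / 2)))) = -0.01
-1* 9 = -9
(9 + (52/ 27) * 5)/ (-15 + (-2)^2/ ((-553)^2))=-153821927/ 123852537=-1.24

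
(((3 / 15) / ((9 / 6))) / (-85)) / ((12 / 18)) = -1 / 425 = -0.00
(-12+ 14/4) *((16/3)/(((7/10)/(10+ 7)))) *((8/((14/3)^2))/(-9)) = 46240/1029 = 44.94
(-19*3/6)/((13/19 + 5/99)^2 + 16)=-67225059/117041000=-0.57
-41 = -41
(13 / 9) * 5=65 / 9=7.22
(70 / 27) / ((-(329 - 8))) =-70 / 8667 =-0.01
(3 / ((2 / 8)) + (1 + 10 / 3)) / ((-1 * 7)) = -7 / 3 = -2.33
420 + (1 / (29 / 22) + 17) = 12695 / 29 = 437.76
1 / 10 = 0.10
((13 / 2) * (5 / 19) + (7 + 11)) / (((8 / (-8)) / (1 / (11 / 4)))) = -1498 / 209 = -7.17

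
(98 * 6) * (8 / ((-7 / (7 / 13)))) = -4704 / 13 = -361.85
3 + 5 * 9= 48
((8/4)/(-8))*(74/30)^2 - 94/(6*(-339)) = -49999/33900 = -1.47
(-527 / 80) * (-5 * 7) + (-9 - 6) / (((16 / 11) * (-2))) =7543 / 32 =235.72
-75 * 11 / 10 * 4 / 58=-165 / 29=-5.69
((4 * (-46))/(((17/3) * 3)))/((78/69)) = -2116/221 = -9.57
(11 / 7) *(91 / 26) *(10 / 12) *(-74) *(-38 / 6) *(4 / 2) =38665 / 9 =4296.11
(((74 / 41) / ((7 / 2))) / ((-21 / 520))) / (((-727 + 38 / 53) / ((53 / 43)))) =16629280 / 767375721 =0.02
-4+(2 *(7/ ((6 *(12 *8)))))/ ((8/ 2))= -4601/ 1152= -3.99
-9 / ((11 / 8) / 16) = -1152 / 11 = -104.73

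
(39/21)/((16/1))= 13/112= 0.12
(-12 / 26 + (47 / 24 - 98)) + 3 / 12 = -30031 / 312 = -96.25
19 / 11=1.73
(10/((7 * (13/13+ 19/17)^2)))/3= 1445/13608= 0.11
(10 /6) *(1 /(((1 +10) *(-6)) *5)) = -1 /198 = -0.01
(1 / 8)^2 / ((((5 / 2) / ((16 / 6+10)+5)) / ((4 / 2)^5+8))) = 53 / 12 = 4.42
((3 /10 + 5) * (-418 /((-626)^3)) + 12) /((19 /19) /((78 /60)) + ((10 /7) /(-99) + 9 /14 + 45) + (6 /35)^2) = 4641081640850655 /17955962255013532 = 0.26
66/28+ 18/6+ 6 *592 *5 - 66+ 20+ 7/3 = 744311/42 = 17721.69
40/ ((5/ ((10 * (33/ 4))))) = 660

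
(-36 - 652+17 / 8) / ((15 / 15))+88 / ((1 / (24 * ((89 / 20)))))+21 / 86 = 14985963 / 1720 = 8712.77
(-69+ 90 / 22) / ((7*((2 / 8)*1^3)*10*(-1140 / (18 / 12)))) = 51 / 10450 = 0.00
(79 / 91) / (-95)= -79 / 8645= -0.01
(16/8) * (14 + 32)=92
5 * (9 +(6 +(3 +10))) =140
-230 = -230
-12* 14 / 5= -168 / 5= -33.60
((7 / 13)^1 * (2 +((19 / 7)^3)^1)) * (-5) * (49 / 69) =-12575 / 299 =-42.06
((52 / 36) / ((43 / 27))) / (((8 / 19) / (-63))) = -46683 / 344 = -135.71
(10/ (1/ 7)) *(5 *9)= 3150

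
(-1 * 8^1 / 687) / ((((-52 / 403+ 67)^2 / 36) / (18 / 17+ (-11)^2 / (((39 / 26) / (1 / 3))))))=-131495552 / 50188505391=-0.00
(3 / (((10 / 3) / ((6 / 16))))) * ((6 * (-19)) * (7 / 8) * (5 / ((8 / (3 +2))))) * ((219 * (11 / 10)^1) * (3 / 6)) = -25952157 / 2048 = -12671.95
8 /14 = 0.57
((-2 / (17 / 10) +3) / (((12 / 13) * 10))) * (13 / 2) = 5239 / 4080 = 1.28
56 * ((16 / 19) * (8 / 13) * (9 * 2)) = 129024 / 247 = 522.36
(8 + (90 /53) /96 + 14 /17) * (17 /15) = 8497 /848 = 10.02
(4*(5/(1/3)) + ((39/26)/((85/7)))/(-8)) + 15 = 101979/1360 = 74.98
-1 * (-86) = 86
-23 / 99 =-0.23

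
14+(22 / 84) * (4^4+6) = 1735 / 21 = 82.62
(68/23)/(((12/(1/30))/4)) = 34/1035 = 0.03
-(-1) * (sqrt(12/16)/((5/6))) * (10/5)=6 * sqrt(3)/5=2.08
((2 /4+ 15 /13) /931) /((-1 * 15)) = -0.00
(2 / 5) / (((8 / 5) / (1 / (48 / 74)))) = 37 / 96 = 0.39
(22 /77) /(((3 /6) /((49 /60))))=7 /15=0.47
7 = 7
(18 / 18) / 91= 0.01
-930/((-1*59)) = 930/59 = 15.76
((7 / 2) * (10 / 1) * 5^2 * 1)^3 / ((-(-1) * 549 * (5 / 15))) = 669921875 / 183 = 3660775.27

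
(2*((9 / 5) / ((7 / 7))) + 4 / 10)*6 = 24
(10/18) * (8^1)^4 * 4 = 9102.22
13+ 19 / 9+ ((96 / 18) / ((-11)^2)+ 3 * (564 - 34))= 1748014 / 1089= 1605.16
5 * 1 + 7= 12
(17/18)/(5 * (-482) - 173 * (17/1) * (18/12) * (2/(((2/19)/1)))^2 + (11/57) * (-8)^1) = -323/545477361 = -0.00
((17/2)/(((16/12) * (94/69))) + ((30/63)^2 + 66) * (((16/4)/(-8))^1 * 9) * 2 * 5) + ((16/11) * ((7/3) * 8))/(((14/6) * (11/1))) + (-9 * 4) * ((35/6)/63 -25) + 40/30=-9258151081/4458608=-2076.47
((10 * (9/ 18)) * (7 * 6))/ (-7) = -30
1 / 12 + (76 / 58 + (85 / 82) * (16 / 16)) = 2.43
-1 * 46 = -46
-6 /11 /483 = -2 /1771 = -0.00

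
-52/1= -52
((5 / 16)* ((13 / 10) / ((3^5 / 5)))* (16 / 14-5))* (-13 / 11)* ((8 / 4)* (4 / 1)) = 845 / 2772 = 0.30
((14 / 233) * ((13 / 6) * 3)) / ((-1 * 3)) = -91 / 699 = -0.13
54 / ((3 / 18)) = 324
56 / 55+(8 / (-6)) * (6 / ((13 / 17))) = -6752 / 715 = -9.44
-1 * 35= -35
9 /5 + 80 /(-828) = 1763 /1035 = 1.70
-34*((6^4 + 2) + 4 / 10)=-220728 / 5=-44145.60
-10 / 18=-5 / 9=-0.56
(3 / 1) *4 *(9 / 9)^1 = 12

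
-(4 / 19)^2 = -16 / 361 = -0.04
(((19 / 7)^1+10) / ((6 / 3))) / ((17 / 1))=89 / 238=0.37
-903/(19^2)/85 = -903/30685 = -0.03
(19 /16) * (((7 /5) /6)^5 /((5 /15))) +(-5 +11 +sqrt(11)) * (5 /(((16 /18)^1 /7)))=315 * sqrt(11) /8 +30618319333 /129600000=366.84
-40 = -40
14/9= 1.56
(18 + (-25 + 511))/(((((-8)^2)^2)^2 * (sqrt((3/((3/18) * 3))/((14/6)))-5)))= -2205/329252864-189 * sqrt(14)/329252864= -0.00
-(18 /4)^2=-81 /4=-20.25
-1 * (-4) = 4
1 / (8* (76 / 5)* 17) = 5 / 10336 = 0.00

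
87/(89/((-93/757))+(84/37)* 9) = -299367/2422493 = -0.12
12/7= 1.71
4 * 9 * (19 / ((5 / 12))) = 8208 / 5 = 1641.60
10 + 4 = 14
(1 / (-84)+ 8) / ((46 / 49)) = 8.51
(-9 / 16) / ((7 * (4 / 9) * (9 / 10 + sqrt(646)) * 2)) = 3645 / 28904512-2025 * sqrt(646) / 14452256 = -0.00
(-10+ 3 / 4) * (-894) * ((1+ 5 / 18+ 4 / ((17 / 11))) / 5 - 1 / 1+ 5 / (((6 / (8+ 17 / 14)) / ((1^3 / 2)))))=853186367 / 28560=29873.47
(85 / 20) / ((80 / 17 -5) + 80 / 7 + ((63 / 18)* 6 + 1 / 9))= 18207 / 138140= 0.13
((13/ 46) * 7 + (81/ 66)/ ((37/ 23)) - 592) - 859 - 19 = -13735010/ 9361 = -1467.26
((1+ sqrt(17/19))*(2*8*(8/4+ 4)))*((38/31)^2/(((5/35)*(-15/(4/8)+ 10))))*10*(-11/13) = 280896*sqrt(323)/12493+ 5337024/12493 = 831.29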